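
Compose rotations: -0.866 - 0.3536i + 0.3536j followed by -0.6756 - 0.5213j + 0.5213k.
0.7694 + 0.0546i + 0.0282j - 0.6358k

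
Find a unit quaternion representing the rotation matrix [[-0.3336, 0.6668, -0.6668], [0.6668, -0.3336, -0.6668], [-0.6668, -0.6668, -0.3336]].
-0.5774i - 0.5774j + 0.5774k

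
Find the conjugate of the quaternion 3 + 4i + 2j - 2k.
3 - 4i - 2j + 2k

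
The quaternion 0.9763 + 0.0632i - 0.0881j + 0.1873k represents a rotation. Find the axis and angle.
axis = (0.292, -0.4071, 0.8655), θ = 25°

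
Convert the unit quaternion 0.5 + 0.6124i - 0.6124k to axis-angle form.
axis = (√2/2, 0, -√2/2), θ = 2π/3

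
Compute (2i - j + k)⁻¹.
-0.3333i + 0.1667j - 0.1667k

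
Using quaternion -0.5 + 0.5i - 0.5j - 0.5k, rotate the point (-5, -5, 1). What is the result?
(5, 1, 5)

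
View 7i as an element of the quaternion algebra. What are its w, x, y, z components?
0 + 7i + 0j + 0k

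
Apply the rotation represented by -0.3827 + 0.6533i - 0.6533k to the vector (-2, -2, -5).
(4.975, -2.086, 1.975)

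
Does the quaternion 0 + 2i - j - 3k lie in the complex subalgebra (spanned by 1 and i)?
No. The quaternion 2i - j - 3k has j-coefficient y = -1 and k-coefficient z = -3, not both zero, so it does not lie in the complex subalgebra spanned by 1 and i.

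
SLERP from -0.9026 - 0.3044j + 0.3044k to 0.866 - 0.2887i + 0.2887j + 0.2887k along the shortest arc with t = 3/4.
-0.9144 + 0.224i - 0.3058j - 0.1422k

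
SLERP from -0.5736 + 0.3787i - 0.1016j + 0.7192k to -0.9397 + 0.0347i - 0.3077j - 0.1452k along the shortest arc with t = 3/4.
-0.9434 + 0.1426i - 0.2829j + 0.0978k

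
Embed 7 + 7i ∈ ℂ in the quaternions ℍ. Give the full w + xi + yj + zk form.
7 + 7i + 0j + 0k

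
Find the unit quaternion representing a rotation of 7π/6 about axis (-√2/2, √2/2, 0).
-0.2588 - 0.683i + 0.683j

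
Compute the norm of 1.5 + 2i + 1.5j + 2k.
3.536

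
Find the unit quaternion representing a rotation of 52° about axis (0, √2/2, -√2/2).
0.8988 + 0.31j - 0.31k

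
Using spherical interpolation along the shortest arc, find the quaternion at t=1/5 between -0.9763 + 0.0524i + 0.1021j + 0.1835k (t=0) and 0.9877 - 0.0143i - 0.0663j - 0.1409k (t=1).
-0.9789 + 0.0448i + 0.095j + 0.175k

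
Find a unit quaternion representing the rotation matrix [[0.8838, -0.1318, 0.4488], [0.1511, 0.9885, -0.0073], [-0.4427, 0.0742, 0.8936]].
0.9703 + 0.021i + 0.2297j + 0.0729k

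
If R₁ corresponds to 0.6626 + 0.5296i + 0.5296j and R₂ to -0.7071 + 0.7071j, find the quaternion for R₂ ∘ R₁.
-0.843 - 0.3745i + 0.094j - 0.3745k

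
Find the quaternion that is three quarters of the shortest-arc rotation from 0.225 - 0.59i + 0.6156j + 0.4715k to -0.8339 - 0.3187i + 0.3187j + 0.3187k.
-0.6314 - 0.4572i + 0.4653j + 0.4193k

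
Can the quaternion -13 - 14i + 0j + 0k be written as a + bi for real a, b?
Yes. The quaternion -13 - 14i has j- and k-coefficients y = z = 0, so it lies in the complex subalgebra spanned by 1 and i.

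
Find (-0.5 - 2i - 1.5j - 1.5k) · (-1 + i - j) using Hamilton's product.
1 + 0.5j + 5k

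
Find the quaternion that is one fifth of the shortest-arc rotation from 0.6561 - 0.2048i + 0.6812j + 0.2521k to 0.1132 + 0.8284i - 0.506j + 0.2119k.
0.5456 - 0.3882i + 0.7237j + 0.1672k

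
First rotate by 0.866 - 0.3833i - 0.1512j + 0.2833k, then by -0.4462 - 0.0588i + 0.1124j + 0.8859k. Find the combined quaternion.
-0.6429 + 0.2859i - 0.1581j + 0.6928k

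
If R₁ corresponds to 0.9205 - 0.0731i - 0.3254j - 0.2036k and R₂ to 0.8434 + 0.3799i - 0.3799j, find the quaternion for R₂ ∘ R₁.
0.6805 + 0.3654i - 0.5468j - 0.3231k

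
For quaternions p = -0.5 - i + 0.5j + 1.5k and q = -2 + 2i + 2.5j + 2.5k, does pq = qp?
No: pq = -2 - 1.5i + 3.25j - 7.75k ≠ -2 + 3.5i - 7.75j - 0.75k = qp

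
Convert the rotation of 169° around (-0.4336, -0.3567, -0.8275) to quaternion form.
0.0958 - 0.4316i - 0.3551j - 0.8237k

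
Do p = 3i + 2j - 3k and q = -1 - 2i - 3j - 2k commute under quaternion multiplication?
No: pq = 6 - 16i + 10j - 2k ≠ 6 + 10i - 14j + 8k = qp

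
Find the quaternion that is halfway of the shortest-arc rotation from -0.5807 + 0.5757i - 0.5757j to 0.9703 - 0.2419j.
-0.919 + 0.3411i - 0.1978j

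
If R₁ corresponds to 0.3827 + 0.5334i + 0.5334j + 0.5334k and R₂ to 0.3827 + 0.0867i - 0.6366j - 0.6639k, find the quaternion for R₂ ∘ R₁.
0.7939 + 0.2519i - 0.4399j + 0.3359k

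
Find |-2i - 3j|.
√13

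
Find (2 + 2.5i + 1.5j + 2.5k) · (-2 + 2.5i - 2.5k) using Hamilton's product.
-4 - 3.75i + 9.5j - 13.75k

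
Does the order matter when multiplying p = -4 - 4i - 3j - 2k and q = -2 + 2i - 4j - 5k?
Yes: pq = -6 + 7i - 2j + 46k ≠ -6 - 7i + 46j + 2k = qp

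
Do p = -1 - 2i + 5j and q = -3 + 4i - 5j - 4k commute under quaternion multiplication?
No: pq = 36 - 18i - 18j - 6k ≠ 36 + 22i - 2j + 14k = qp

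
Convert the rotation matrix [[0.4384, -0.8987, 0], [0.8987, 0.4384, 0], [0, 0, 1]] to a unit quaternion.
0.8481 + 0.5299k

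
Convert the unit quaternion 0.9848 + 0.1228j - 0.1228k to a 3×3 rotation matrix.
[[0.9397, 0.2419, 0.2419], [-0.2419, 0.9698, -0.0302], [-0.2419, -0.0302, 0.9698]]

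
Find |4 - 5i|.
√41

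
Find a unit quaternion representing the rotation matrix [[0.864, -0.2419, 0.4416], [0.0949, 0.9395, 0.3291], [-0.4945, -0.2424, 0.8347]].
0.9537 - 0.1498i + 0.2454j + 0.0883k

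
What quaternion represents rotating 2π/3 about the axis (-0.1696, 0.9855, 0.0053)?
0.5 - 0.1469i + 0.8535j + 0.0046k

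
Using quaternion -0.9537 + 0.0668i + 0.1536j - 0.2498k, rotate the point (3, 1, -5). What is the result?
(3.66, 2.104, -4.145)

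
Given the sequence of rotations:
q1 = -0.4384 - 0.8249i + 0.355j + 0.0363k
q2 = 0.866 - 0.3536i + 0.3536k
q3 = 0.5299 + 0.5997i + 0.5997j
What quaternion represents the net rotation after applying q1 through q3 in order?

q2 · q1 = -0.6842 - 0.6849i + 0.0286j - 0.2491k
q3 · q2 · q1 = 0.031 - 0.9226i - 0.2458j + 0.2959k
0.031 - 0.9226i - 0.2458j + 0.2959k


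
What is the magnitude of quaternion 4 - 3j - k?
√26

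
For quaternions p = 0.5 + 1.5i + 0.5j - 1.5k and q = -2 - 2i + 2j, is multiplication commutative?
No: pq = 1 - i + 3j + 7k ≠ 1 - 7i - 3j - k = qp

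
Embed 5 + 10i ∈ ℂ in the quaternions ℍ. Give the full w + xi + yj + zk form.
5 + 10i + 0j + 0k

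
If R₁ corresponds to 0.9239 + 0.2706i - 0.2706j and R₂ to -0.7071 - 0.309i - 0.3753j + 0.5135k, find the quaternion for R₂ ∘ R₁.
-0.6712 - 0.3379i - 0.0164j + 0.6596k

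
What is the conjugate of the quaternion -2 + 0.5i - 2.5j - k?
-2 - 0.5i + 2.5j + k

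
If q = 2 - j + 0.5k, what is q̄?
2 + j - 0.5k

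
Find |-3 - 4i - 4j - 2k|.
√45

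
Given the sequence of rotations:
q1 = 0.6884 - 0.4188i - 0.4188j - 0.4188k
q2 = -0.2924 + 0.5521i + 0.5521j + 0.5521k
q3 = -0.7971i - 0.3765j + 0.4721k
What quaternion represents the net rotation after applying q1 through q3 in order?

q2 · q1 = 0.4924 + 0.5025i + 0.5025j + 0.5025k
q3 · q2 · q1 = 0.3525 - 0.8189i + 0.4524j + 0.0211k
0.3525 - 0.8189i + 0.4524j + 0.0211k


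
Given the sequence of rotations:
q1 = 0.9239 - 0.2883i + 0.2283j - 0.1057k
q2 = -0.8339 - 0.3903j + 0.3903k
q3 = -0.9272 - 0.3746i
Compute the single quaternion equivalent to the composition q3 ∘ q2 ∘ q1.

q2 · q1 = -0.6401 + 0.1926i - 0.6635j + 0.3362k
q3 · q2 · q1 = 0.6656 + 0.0612i + 0.7411j - 0.0632k
0.6656 + 0.0612i + 0.7411j - 0.0632k


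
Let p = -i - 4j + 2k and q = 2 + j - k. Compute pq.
6 - 9j + 3k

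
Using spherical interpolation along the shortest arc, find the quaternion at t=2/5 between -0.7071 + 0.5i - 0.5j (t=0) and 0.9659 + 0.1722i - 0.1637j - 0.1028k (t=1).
-0.929 + 0.2575i - 0.2614j + 0.048k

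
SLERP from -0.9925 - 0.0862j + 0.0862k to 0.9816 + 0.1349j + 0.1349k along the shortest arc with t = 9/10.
-0.985 - 0.1303j - 0.1129k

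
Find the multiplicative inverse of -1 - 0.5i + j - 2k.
-0.16 + 0.08i - 0.16j + 0.32k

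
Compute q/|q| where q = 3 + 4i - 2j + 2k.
0.5222 + 0.6963i - 0.3482j + 0.3482k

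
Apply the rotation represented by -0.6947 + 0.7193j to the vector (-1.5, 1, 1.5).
(-1.447, 1, -1.551)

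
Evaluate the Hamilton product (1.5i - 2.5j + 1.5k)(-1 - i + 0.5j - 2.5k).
6.5 + 4i + 4.75j - 3.25k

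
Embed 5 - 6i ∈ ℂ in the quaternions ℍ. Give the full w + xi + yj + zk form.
5 - 6i + 0j + 0k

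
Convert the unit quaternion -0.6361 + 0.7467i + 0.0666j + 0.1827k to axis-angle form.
axis = (0.9677, 0.0863, 0.2368), θ = 259°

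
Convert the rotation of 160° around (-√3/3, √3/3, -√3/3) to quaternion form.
0.1736 - 0.5686i + 0.5686j - 0.5686k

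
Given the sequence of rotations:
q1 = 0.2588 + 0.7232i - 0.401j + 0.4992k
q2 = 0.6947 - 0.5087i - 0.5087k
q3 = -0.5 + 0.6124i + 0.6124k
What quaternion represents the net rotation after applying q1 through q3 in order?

q2 · q1 = 0.8016 + 0.1668i - 0.3925j + 0.4191k
q3 · q2 · q1 = -0.7596 + 0.6479i + 0.0417j + 0.041k
-0.7596 + 0.6479i + 0.0417j + 0.041k


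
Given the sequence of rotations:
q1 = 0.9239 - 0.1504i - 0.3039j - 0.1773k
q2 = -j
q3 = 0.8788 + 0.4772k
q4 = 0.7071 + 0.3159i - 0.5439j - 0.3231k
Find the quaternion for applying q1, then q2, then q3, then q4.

q2 · q1 = -0.3039 + 0.1773i - 0.9239j - 0.1504k
q3 · q2 · q1 = -0.1953 + 0.5967i - 0.7273j - 0.2772k
q4 · q3 · q2 · q1 = -0.8117 + 0.276i - 0.5133j - 0.0381k
-0.8117 + 0.276i - 0.5133j - 0.0381k


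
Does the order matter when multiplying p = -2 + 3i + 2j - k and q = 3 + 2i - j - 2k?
Yes: pq = -12 + 12j - 6k ≠ -12 + 10i + 4j + 8k = qp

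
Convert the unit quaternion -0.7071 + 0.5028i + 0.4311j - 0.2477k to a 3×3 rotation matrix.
[[0.5056, 0.0832, -0.8587], [0.7838, 0.3717, 0.4975], [0.3606, -0.9246, 0.1227]]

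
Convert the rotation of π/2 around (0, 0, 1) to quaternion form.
0.7071 + 0.7071k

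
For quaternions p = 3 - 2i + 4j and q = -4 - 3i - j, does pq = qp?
No: pq = -14 - i - 19j + 14k ≠ -14 - i - 19j - 14k = qp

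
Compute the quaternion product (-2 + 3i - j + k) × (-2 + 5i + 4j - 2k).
-5 - 18i + 5j + 19k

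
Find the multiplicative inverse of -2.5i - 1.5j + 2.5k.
0.1695i + 0.1017j - 0.1695k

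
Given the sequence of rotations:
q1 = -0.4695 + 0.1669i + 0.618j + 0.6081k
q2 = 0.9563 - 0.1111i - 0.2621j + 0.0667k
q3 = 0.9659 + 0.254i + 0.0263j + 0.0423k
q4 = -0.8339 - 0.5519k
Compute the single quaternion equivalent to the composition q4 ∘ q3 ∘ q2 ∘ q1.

q2 · q1 = -0.309 + 0.0112i + 0.7927j + 0.5253k
q3 · q2 · q1 = -0.3444 - 0.0874i + 0.6246j + 0.6954k
q4 · q3 · q2 · q1 = 0.671 + 0.4176i - 0.4726j - 0.3898k
0.671 + 0.4176i - 0.4726j - 0.3898k


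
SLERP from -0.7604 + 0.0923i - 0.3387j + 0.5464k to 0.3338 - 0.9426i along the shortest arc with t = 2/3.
-0.5791 + 0.7688i - 0.1428j + 0.2304k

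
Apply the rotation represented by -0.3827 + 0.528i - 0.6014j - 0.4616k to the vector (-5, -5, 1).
(5.662, 2.287, 3.702)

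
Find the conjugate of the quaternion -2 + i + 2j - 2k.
-2 - i - 2j + 2k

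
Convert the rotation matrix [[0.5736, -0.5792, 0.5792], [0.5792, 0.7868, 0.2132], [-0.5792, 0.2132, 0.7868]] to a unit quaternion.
0.887 + 0.3265j + 0.3265k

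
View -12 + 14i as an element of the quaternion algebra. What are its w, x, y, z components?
-12 + 14i + 0j + 0k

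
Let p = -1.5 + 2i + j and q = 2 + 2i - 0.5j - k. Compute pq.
-6.5 + 4.75j - 1.5k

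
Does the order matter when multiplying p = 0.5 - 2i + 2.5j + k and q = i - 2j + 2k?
Yes: pq = 5 + 7.5i + 4j + 2.5k ≠ 5 - 6.5i - 6j - 0.5k = qp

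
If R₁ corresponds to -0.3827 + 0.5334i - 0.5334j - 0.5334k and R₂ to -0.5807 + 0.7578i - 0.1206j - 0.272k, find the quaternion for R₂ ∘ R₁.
-0.3914 - 0.6805i + 0.615j + 0.074k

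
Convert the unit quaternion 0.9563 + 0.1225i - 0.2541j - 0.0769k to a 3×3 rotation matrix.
[[0.859, 0.0848, -0.5048], [-0.2093, 0.9582, -0.1952], [0.4672, 0.2734, 0.8409]]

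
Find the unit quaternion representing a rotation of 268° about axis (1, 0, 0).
-0.6947 + 0.7193i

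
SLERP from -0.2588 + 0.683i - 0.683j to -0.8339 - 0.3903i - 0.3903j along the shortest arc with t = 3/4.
-0.8134 - 0.1074i - 0.5717j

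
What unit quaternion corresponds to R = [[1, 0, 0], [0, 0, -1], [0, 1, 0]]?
0.7071 + 0.7071i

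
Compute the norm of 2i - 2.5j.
3.202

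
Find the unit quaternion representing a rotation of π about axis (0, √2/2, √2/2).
0.7071j + 0.7071k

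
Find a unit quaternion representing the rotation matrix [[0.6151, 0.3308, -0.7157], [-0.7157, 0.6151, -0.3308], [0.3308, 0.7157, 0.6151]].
0.8434 + 0.3102i - 0.3102j - 0.3102k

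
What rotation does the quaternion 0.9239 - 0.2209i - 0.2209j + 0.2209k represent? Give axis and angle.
axis = (-√3/3, -√3/3, √3/3), θ = π/4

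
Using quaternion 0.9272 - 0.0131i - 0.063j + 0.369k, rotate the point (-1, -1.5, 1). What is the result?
(0.178, -1.799, 0.991)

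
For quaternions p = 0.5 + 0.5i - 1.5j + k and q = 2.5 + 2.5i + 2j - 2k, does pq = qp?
No: pq = 5 + 3.5i + 0.75j + 6.25k ≠ 5 + 1.5i - 6.25j - 3.25k = qp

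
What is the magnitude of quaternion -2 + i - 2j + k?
√10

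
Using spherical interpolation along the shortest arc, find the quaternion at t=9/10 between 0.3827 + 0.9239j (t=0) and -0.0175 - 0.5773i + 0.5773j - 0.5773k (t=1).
0.0294 - 0.538i + 0.6483j - 0.538k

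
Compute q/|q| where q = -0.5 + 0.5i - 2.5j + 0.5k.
-0.189 + 0.189i - 0.9449j + 0.189k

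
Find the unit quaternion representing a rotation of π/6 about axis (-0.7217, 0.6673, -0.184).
0.9659 - 0.1868i + 0.1727j - 0.0476k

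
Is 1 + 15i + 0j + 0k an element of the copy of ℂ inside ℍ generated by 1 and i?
Yes. The quaternion 1 + 15i has j- and k-coefficients y = z = 0, so it lies in the complex subalgebra spanned by 1 and i.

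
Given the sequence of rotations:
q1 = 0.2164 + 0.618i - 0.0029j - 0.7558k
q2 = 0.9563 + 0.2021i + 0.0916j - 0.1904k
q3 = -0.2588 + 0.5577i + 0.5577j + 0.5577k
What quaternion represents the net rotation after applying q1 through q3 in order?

q2 · q1 = -0.0616 + 0.5649i + 0.0521j - 0.8212k
q3 · q2 · q1 = 0.1298 - 0.6676i + 0.7252j - 0.1078k
0.1298 - 0.6676i + 0.7252j - 0.1078k


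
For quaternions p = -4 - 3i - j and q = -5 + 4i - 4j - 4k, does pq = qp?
No: pq = 28 + 3i + 9j + 32k ≠ 28 - 5i + 33j = qp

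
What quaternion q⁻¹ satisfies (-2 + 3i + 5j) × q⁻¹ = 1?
-0.0526 - 0.0789i - 0.1316j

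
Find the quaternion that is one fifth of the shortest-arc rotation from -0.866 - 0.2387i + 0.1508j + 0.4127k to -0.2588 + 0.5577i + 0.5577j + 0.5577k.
-0.82 - 0.0687i + 0.271j + 0.4994k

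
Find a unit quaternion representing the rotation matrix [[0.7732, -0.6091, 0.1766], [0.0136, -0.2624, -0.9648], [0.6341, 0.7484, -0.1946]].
0.5736 + 0.7467i - 0.1994j + 0.2714k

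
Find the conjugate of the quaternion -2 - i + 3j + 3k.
-2 + i - 3j - 3k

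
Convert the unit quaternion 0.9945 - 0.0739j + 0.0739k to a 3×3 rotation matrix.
[[0.9782, -0.147, -0.147], [0.147, 0.9891, -0.0109], [0.147, -0.0109, 0.9891]]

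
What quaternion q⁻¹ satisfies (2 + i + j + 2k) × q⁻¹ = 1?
0.2 - 0.1i - 0.1j - 0.2k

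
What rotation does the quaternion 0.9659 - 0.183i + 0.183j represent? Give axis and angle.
axis = (-√2/2, √2/2, 0), θ = π/6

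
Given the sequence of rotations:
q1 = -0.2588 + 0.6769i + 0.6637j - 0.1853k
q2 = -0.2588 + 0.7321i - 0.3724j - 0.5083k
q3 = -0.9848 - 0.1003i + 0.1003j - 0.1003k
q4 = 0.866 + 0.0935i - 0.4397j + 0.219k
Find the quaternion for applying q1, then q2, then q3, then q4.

q2 · q1 = -0.2756 + 0.0417i - 0.2838j + 0.9175k
q3 · q2 · q1 = 0.3961 + 0.0501i + 0.3397j - 0.8516k
q4 · q3 · q2 · q1 = 0.6742 + 0.3805i + 0.2106j - 0.5969k
0.6742 + 0.3805i + 0.2106j - 0.5969k


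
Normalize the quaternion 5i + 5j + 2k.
0.6804i + 0.6804j + 0.2722k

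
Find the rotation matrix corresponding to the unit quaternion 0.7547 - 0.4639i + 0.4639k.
[[0.5696, -0.7002, -0.4304], [0.7002, 0.1392, 0.7002], [-0.4304, -0.7002, 0.5696]]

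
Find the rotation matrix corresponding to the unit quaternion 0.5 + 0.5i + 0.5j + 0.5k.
[[0, 0, 1], [1, 0, 0], [0, 1, 0]]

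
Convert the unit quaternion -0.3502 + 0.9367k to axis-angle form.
axis = (0, 0, 1), θ = 221°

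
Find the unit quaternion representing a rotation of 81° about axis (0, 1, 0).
0.7604 + 0.6494j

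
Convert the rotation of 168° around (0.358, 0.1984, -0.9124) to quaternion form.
0.1045 + 0.356i + 0.1973j - 0.9074k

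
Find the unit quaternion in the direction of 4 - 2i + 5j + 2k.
0.5714 - 0.2857i + 0.7143j + 0.2857k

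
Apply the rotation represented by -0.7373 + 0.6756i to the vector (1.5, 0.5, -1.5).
(1.5, -1.451, -0.629)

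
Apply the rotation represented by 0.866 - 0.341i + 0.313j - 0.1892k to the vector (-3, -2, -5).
(-5.782, -2.129, -0.2)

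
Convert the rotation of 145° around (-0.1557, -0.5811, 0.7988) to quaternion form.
0.3007 - 0.1485i - 0.5542j + 0.7618k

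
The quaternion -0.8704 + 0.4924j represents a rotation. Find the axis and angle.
axis = (0, 1, 0), θ = 301°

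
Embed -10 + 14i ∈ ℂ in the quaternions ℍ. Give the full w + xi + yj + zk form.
-10 + 14i + 0j + 0k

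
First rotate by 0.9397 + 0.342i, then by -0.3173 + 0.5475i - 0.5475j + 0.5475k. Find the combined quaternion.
-0.4854 + 0.406i - 0.3272j + 0.7017k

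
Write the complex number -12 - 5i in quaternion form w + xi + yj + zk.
-12 - 5i + 0j + 0k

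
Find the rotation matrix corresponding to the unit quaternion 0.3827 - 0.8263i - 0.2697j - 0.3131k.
[[0.6585, 0.6854, 0.311], [0.2061, -0.5616, 0.8013], [0.7239, -0.4636, -0.511]]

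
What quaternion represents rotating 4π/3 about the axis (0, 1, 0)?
-0.5 + 0.866j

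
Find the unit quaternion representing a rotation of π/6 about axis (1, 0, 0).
0.9659 + 0.2588i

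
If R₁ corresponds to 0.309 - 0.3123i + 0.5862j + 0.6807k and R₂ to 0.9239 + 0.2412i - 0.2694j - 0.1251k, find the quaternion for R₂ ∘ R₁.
0.6039 - 0.3241i + 0.3332j + 0.6475k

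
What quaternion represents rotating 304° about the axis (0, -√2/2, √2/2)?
-0.8829 - 0.332j + 0.332k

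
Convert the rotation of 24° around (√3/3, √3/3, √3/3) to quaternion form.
0.9781 + 0.12i + 0.12j + 0.12k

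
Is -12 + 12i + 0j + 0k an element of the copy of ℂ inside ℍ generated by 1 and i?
Yes. The quaternion -12 + 12i has j- and k-coefficients y = z = 0, so it lies in the complex subalgebra spanned by 1 and i.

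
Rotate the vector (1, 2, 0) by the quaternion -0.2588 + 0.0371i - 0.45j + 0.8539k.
(-0.046, -1.397, -1.745)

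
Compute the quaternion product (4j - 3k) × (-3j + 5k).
27 + 11i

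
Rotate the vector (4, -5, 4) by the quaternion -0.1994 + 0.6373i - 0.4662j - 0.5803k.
(1.481, 4.159, -6.125)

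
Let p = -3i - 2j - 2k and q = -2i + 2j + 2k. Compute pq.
2 + 10j - 10k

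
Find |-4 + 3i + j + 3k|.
√35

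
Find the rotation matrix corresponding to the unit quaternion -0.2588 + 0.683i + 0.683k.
[[0.067, 0.3535, 0.933], [-0.3535, -0.866, 0.3535], [0.933, -0.3535, 0.067]]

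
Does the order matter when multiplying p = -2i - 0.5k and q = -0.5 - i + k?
Yes: pq = -1.5 + i + 2.5j + 0.25k ≠ -1.5 + i - 2.5j + 0.25k = qp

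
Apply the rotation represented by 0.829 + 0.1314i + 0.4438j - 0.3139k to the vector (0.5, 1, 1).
(1.495, 0.07, 0.102)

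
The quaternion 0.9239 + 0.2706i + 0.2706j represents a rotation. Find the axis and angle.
axis = (√2/2, √2/2, 0), θ = π/4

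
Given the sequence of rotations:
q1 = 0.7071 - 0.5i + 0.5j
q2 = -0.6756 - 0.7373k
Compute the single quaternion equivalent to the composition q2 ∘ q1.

q2 · q1 = -0.4777 + 0.7065i + 0.0308j - 0.5213k
-0.4777 + 0.7065i + 0.0308j - 0.5213k


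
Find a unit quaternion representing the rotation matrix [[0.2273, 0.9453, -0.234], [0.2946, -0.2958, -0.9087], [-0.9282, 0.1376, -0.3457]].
0.3827 + 0.6835i + 0.4535j - 0.4251k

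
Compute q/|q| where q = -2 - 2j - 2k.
-0.5774 - 0.5774j - 0.5774k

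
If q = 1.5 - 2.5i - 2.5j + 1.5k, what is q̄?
1.5 + 2.5i + 2.5j - 1.5k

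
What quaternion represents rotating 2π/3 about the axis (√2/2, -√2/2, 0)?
0.5 + 0.6124i - 0.6124j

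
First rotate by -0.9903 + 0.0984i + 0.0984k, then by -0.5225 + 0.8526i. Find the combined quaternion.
0.4335 - 0.8957i - 0.0839j - 0.0514k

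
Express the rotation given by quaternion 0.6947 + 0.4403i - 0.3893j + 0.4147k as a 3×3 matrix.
[[0.3529, -0.919, -0.1757], [0.2334, 0.2683, -0.9346], [0.9061, 0.2889, 0.3092]]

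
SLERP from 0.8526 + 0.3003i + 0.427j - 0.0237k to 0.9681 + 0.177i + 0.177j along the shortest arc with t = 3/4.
0.9473 + 0.2098i + 0.242j - 0.006k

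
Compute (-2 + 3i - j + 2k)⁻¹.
-0.1111 - 0.1667i + 0.0556j - 0.1111k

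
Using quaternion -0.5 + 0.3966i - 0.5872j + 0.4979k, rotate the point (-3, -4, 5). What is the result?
(5.338, 1.192, 4.481)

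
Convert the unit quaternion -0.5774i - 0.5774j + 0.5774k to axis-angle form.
axis = (-√3/3, -√3/3, √3/3), θ = π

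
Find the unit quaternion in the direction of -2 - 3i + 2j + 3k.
-0.3922 - 0.5883i + 0.3922j + 0.5883k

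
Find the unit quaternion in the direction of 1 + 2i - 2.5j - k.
0.2857 + 0.5714i - 0.7143j - 0.2857k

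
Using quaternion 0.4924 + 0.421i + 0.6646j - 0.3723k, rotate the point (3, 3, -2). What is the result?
(1.615, 3.503, -2.669)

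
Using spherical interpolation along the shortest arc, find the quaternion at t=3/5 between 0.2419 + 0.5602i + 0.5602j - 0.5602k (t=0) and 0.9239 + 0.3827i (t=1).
0.7549 + 0.5339i + 0.2694j - 0.2694k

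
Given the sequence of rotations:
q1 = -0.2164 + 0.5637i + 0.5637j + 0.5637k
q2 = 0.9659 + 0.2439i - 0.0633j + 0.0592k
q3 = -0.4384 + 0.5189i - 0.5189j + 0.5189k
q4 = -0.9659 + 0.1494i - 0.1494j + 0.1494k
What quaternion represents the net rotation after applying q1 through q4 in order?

q2 · q1 = -0.3442 + 0.4226i + 0.4541j + 0.7048k
q3 · q2 · q1 = -0.1985 - 0.9652i - 0.1669j - 0.0327k
q4 · q3 · q2 · q1 = 0.3159 + 0.9325i + 0.0515j - 0.1672k
0.3159 + 0.9325i + 0.0515j - 0.1672k


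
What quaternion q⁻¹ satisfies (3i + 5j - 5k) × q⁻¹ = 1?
-0.0508i - 0.0847j + 0.0847k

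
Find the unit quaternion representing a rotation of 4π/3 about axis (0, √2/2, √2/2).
-0.5 + 0.6124j + 0.6124k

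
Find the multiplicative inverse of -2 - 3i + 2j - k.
-0.1111 + 0.1667i - 0.1111j + 0.0556k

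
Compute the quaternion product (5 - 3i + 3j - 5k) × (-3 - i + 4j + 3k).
-15 + 33i + 25j + 21k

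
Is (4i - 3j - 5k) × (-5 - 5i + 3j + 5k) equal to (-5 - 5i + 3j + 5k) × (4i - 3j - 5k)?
No: pq = 54 - 20i + 20j + 22k ≠ 54 - 20i + 10j + 28k = qp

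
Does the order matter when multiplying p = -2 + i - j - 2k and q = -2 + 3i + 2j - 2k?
Yes: pq = -1 - 2i - 6j + 13k ≠ -1 - 14i + 2j + 3k = qp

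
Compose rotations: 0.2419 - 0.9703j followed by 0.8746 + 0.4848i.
0.2116 + 0.1173i - 0.8486j - 0.4704k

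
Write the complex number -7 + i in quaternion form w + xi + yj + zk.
-7 + i + 0j + 0k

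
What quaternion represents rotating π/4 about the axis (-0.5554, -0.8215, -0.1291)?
0.9239 - 0.2125i - 0.3144j - 0.0494k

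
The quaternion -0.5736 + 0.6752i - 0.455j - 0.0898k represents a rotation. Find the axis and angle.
axis = (0.8243, -0.5555, -0.1096), θ = 250°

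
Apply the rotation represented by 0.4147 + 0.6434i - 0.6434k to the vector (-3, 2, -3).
(3.035, 1.89, 3.035)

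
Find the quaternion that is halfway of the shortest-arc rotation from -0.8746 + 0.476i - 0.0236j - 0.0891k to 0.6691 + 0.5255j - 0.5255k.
-0.8765 + 0.2703i - 0.3118j + 0.2478k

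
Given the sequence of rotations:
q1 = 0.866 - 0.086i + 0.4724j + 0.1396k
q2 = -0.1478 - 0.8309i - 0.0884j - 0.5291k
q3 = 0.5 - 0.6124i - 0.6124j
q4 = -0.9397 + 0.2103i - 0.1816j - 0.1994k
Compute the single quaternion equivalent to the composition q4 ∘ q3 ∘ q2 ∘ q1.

q2 · q1 = -0.0838 - 0.4692i + 0.0151j - 0.879k
q3 · q2 · q1 = -0.32 + 0.355i - 0.4794j - 0.7361k
q4 · q3 · q2 · q1 = -0.0078 - 0.3628i + 0.5926j + 0.7192k
-0.0078 - 0.3628i + 0.5926j + 0.7192k


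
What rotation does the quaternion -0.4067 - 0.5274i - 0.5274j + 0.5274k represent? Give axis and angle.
axis = (-√3/3, -√3/3, √3/3), θ = 228°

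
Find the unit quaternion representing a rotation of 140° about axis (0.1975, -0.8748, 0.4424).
0.342 + 0.1856i - 0.822j + 0.4157k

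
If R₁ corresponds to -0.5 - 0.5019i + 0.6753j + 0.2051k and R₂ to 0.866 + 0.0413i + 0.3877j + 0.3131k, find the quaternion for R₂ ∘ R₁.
-0.7383 - 0.5872i + 0.2253j + 0.2435k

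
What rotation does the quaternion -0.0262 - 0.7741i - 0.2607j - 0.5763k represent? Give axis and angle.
axis = (-0.7744, -0.2608, -0.5765), θ = 183°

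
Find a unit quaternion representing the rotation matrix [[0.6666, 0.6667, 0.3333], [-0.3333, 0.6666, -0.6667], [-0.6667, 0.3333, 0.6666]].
0.866 + 0.2887i + 0.2887j - 0.2887k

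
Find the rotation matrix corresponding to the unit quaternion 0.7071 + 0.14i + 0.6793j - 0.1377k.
[[0.0392, 0.3849, 0.9221], [-0.0045, 0.9229, -0.3851], [-0.9992, 0.0109, 0.0379]]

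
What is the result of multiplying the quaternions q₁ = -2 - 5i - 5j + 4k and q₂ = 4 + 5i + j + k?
18 - 39i + 3j + 34k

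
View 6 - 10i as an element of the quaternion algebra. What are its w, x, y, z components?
6 - 10i + 0j + 0k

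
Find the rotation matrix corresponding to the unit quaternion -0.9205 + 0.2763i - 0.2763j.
[[0.8473, -0.1527, 0.5087], [-0.1527, 0.8473, 0.5087], [-0.5087, -0.5087, 0.6946]]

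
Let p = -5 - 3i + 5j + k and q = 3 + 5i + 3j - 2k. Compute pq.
-13 - 47i - j - 21k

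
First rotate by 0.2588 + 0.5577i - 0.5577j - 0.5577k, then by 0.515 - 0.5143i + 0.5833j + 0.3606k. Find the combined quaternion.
0.9465 + 0.0299i - 0.222j - 0.2324k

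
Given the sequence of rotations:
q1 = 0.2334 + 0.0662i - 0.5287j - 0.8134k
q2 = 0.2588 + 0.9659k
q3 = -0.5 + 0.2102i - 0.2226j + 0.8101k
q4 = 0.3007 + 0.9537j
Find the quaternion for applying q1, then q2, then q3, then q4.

q2 · q1 = 0.8461 + 0.5278i - 0.0729j + 0.0149k
q3 · q2 · q1 = -0.5623 - 0.0303i + 0.2725j + 0.7801k
q4 · q3 · q2 · q1 = -0.429 + 0.7349i - 0.4543j + 0.2635k
-0.429 + 0.7349i - 0.4543j + 0.2635k


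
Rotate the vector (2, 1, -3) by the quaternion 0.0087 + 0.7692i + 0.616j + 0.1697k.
(0.496, 1.073, 3.55)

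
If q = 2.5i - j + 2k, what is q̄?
-2.5i + j - 2k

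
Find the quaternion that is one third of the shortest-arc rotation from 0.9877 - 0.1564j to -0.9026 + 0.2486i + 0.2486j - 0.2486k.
0.9744 - 0.0846i - 0.1903j + 0.0846k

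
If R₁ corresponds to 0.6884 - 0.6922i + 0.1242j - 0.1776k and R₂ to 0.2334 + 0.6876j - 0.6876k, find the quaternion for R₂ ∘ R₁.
-0.0468 - 0.1983i + 0.9783j - 0.0388k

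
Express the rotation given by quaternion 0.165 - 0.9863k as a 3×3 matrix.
[[-0.9456, 0.3255, 0], [-0.3255, -0.9456, 0], [0, 0, 1]]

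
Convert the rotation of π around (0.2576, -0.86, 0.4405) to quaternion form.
0.2576i - 0.86j + 0.4405k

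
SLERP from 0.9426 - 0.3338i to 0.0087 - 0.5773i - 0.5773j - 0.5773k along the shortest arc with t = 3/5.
0.5073 - 0.6087i - 0.4313j - 0.4313k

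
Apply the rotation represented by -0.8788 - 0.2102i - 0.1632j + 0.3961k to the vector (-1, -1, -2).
(-1.638, 1.027, -1.504)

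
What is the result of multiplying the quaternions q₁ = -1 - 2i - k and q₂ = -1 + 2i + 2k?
7 + 2j - k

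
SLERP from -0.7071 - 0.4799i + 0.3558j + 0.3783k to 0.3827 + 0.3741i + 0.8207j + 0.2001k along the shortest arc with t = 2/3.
-0.6592 - 0.5435i - 0.5195j + 0.0126k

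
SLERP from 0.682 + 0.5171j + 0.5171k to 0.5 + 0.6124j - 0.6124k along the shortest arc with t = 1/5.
0.7306 + 0.614j + 0.2986k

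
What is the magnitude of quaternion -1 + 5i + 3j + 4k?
√51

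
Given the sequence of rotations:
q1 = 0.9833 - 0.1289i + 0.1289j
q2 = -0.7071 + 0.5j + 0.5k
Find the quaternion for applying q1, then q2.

q2 · q1 = -0.7597 + 0.0267i + 0.3361j + 0.5561k
-0.7597 + 0.0267i + 0.3361j + 0.5561k


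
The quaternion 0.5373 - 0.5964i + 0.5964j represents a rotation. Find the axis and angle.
axis = (-√2/2, √2/2, 0), θ = 115°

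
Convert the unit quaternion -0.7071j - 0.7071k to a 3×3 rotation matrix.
[[-1, 0, 0], [0, 0, 1], [0, 1, 0]]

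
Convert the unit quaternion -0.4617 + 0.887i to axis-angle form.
axis = (1, 0, 0), θ = 235°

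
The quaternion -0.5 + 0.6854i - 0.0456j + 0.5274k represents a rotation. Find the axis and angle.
axis = (0.7914, -0.0527, 0.609), θ = 4π/3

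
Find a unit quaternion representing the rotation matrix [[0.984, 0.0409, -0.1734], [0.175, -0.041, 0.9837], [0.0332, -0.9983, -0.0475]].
0.6884 - 0.7198i - 0.075j + 0.0487k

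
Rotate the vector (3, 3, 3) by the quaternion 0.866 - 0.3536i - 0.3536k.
(4.837, 1.5, 1.163)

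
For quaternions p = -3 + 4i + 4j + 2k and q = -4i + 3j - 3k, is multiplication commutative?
No: pq = 10 - 6i - 5j + 37k ≠ 10 + 30i - 13j - 19k = qp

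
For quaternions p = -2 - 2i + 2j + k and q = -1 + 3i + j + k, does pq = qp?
No: pq = 5 - 3i + j - 11k ≠ 5 - 5i - 9j + 5k = qp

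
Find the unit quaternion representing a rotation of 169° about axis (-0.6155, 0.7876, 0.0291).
0.0958 - 0.6127i + 0.784j + 0.029k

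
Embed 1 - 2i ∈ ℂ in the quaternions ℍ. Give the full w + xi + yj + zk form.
1 - 2i + 0j + 0k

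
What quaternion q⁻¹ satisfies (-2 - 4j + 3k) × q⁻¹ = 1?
-0.069 + 0.1379j - 0.1034k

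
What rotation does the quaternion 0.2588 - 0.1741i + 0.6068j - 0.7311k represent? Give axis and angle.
axis = (-0.1802, 0.6282, -0.7569), θ = 5π/6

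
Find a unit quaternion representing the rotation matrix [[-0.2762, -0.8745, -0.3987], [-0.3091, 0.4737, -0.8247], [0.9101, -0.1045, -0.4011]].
-0.4462 - 0.4035i + 0.7333j - 0.3168k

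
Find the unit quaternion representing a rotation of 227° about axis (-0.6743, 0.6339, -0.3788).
-0.3987 - 0.6184i + 0.5813j - 0.3474k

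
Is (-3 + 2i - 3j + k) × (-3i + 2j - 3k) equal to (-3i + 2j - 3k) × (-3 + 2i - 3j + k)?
No: pq = 15 + 16i - 3j + 4k ≠ 15 + 2i - 9j + 14k = qp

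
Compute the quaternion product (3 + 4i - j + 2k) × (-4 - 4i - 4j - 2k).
4 - 18i - 8j - 34k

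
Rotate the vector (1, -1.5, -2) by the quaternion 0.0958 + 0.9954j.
(-1.363, -1.5, 1.773)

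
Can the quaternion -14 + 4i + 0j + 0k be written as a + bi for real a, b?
Yes. The quaternion -14 + 4i has j- and k-coefficients y = z = 0, so it lies in the complex subalgebra spanned by 1 and i.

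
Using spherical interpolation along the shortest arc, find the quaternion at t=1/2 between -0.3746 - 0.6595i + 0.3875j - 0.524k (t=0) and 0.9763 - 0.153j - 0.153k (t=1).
-0.8237 - 0.4021i + 0.3296j - 0.2262k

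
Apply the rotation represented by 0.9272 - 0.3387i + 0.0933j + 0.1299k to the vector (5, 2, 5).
(4.561, 5.624, 1.253)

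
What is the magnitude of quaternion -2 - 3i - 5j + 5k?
√63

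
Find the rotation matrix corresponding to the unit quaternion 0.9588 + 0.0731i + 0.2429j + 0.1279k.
[[0.8493, -0.2097, 0.4845], [0.2808, 0.9566, -0.078], [-0.4471, 0.2023, 0.8713]]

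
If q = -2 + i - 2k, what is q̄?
-2 - i + 2k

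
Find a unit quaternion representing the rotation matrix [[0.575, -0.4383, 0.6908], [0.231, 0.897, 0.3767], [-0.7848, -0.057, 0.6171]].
0.8788 - 0.1234i + 0.4198j + 0.1904k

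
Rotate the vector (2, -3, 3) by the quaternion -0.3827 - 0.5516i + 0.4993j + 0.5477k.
(-2.761, -0.94, -3.673)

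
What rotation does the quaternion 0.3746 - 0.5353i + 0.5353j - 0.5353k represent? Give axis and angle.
axis = (-√3/3, √3/3, -√3/3), θ = 136°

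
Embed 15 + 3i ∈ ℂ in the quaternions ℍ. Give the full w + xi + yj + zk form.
15 + 3i + 0j + 0k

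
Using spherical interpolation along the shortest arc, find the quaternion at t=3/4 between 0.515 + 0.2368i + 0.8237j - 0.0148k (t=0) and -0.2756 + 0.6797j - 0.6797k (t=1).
-0.0697 + 0.0729i + 0.817j - 0.5678k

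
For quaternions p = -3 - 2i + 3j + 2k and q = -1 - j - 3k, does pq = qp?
No: pq = 12 - 5i - 6j + 9k ≠ 12 + 9i + 6j + 5k = qp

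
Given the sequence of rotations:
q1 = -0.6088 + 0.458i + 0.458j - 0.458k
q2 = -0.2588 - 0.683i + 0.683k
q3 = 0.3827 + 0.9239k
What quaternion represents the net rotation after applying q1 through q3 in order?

q2 · q1 = 0.7832 - 0.0155i - 0.1185j - 0.6101k
q3 · q2 · q1 = 0.8634 + 0.1036i - 0.0597j + 0.4901k
0.8634 + 0.1036i - 0.0597j + 0.4901k


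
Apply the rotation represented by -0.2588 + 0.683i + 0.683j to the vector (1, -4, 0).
(-3.665, 0.665, 1.768)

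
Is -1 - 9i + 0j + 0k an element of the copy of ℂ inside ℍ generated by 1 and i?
Yes. The quaternion -1 - 9i has j- and k-coefficients y = z = 0, so it lies in the complex subalgebra spanned by 1 and i.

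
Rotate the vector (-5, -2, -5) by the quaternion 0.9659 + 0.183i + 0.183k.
(-4.293, -1.732, -5.707)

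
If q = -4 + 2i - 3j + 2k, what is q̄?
-4 - 2i + 3j - 2k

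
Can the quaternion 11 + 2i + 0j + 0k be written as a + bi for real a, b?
Yes. The quaternion 11 + 2i has j- and k-coefficients y = z = 0, so it lies in the complex subalgebra spanned by 1 and i.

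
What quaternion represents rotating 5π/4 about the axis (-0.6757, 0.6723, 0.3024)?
-0.3827 - 0.6243i + 0.6211j + 0.2794k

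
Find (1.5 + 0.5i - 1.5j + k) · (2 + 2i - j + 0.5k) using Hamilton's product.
4.25i - 2.75j + 5.25k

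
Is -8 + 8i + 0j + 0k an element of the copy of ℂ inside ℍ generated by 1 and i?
Yes. The quaternion -8 + 8i has j- and k-coefficients y = z = 0, so it lies in the complex subalgebra spanned by 1 and i.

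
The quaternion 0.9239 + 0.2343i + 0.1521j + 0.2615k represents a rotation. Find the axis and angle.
axis = (0.6123, 0.3975, 0.6834), θ = π/4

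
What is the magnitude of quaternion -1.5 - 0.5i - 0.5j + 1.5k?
√5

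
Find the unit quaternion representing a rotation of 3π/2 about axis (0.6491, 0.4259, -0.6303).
-0.7071 + 0.459i + 0.3012j - 0.4457k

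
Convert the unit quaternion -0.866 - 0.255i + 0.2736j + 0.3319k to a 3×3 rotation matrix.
[[0.63, 0.4353, -0.6431], [-0.7144, 0.6496, -0.26], [0.3046, 0.6233, 0.7202]]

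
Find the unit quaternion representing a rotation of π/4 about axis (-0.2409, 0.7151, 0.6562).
0.9239 - 0.0922i + 0.2737j + 0.2511k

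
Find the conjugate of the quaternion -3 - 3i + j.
-3 + 3i - j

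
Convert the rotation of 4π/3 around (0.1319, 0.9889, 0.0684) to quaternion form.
-0.5 + 0.1142i + 0.8564j + 0.0592k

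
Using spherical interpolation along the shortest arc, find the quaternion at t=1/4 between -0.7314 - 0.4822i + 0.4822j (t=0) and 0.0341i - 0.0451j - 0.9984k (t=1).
-0.6679 - 0.4531i + 0.4572j + 0.3735k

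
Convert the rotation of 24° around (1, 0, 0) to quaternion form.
0.9781 + 0.2079i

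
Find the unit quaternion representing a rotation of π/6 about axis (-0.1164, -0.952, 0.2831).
0.9659 - 0.0301i - 0.2464j + 0.0733k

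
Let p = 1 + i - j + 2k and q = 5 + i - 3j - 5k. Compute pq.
11 + 17i - j + 3k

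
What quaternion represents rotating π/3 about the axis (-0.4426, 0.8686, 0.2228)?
0.866 - 0.2213i + 0.4343j + 0.1114k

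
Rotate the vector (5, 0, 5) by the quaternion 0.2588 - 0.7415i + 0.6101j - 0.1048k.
(3.524, -3.515, -5.022)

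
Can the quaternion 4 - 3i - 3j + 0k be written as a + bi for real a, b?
No. The quaternion 4 - 3i - 3j has j-coefficient y = -3 and k-coefficient z = 0, not both zero, so it does not lie in the complex subalgebra spanned by 1 and i.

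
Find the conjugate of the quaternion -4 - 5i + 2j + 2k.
-4 + 5i - 2j - 2k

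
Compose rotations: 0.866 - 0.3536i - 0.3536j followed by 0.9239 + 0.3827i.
0.9354 + 0.0047i - 0.3267j - 0.1353k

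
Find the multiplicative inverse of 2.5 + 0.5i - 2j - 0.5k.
0.2326 - 0.0465i + 0.186j + 0.0465k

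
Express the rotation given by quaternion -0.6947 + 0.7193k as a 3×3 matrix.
[[-0.0348, 0.9994, 0], [-0.9994, -0.0348, 0], [0, 0, 1]]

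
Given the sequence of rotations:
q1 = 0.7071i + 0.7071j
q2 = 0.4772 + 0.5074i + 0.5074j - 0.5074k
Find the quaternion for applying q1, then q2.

q2 · q1 = -0.7176 + 0.6962i - 0.0214j
-0.7176 + 0.6962i - 0.0214j


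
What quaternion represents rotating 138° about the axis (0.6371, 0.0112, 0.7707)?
0.3584 + 0.5948i + 0.0105j + 0.7195k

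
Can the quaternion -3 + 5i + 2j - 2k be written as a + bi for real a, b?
No. The quaternion -3 + 5i + 2j - 2k has j-coefficient y = 2 and k-coefficient z = -2, not both zero, so it does not lie in the complex subalgebra spanned by 1 and i.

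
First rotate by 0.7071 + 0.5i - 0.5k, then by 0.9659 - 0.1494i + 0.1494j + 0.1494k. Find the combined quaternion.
0.8324 + 0.3026i + 0.1056j - 0.452k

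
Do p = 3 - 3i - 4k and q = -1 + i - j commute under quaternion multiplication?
No: pq = 2i - 7j + 7k ≠ 10i + j + k = qp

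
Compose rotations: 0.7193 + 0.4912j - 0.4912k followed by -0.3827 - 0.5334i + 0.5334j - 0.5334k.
-0.7993 - 0.3837i - 0.0663j - 0.4577k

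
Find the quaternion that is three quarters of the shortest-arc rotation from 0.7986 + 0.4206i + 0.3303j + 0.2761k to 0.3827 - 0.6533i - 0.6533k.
-0.0578 + 0.7261i + 0.1162j + 0.6753k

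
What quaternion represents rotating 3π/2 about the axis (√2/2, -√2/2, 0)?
-0.7071 + 0.5i - 0.5j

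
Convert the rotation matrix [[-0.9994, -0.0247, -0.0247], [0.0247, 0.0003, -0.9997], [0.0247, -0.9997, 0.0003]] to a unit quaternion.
0.0175 - 0.707j + 0.707k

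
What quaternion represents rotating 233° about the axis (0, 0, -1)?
-0.4462 - 0.8949k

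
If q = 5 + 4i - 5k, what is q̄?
5 - 4i + 5k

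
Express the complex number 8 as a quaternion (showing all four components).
8 + 0i + 0j + 0k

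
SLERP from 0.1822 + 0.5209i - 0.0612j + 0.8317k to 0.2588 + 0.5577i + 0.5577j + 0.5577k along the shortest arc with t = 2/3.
0.246 + 0.5761i + 0.3673j + 0.6875k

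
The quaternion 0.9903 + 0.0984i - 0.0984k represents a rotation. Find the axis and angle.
axis = (√2/2, 0, -√2/2), θ = 16°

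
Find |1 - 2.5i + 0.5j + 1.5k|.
3.122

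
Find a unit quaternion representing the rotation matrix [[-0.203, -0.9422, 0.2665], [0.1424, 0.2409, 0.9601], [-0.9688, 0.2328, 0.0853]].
0.5299 - 0.3431i + 0.5828j + 0.5117k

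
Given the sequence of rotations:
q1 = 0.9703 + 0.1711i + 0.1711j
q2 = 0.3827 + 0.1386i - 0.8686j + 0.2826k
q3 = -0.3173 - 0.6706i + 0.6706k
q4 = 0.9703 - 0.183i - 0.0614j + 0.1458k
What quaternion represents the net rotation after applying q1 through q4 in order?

q2 · q1 = 0.4962 + 0.1516i - 0.729j + 0.4465k
q3 · q2 · q1 = -0.3552 + 0.108i + 0.6324j + 0.6799k
q4 · q3 · q2 · q1 = -0.3852 + 0.0358i + 0.7756j + 0.4988k
-0.3852 + 0.0358i + 0.7756j + 0.4988k
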